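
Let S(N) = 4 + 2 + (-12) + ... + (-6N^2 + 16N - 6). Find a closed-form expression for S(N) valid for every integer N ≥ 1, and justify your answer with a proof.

S(N) = -N(2N^2 - 5N - 1)

We claim S(N) = -N(2N^2 - 5N - 1) for all N ≥ 1.
Base case (N = 1): S(1) = 4, and the closed form gives 4. They agree.
For the inductive step, assume it holds for an arbitrary p ≥ 1, so S(p) = p(-2p^2 + 5p + 1).
Then S(p+1) = S(p) + (-6p^2 + 4p + 4) = (p(-2p^2 + 5p + 1)) + (-6p^2 + 4p + 4).
Simplifying, S(p+1) = -(p + 1)(2p^2 - p - 4) = -(p+1)(2(p+1)^2 - 5(p+1) - 1),
which is the closed form with N = p+1.
By induction, the statement is established for all N ≥ 1.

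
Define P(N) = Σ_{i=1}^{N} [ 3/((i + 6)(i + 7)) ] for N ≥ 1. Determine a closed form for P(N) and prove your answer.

P(N) = 3N/(7(N + 7))

We claim P(N) = 3N/(7(N + 7)) for all N ≥ 1.
Base case (N = 1): P(1) = 3/56, and the closed form gives 3/56. They agree.
Suppose the result is true for N = i, so P(i) = 3i/(7(i + 7)).
Then P(i+1) = P(i) + (3/((i + 7)(i + 8))) = (3i/(7(i + 7))) + (3/((i + 7)(i + 8))).
Simplifying, P(i+1) = 3(i + 1)/(7(i + 8)) = 3(i+1)/(7((i+1) + 7)),
which is the closed form with N = i+1.
By induction, the statement is established for all N ≥ 1.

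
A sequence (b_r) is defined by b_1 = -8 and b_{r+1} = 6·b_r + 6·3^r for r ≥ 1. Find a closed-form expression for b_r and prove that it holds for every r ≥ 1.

Computing the first terms: b_1 = -8, b_2 = -30, b_3 = -126. This suggests b_r = -2·3^r - 2·6^(r - 1).
When r = 1: the formula gives -8 = -8 = b_1.
Suppose the result is true for r = j, so b_j = -2·3^j - 2·6^(j - 1).
Then b_{j+1} = 6·b_j + 6·3^j = 6·(-2·3^j - 2·6^(j - 1)) + 6·3^j = -2·3^(j + 1) - 2·6^j = -2·3^(j+1) - 2·6^((j+1) - 1),
which is the claimed formula at r = j+1.
This completes the induction.

b_r = -2·3^r - 2·6^(r - 1)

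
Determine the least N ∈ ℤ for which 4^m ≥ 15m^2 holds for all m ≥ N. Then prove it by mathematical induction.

At m = 3: 64 < 135, so the inequality fails and N ≥ 4. We prove 4^m ≥ 15m^2 for all m ≥ 4.
Base case (m = 4): 4^m = 256 and 15m^2 = 240, so 256 ≥ 240.
Suppose the result is true for m = k, so 4^k ≥ 15k^2.
Then 4^(k + 1) = 4·(4^k) ≥ 4·(15k^2).
Also, for k ≥ 4 we have 4·(15k^2) ≥ 15(k+1)^2, since 4 ≥ (1 + 1/k)^2 for all k ≥ 4.
Combining, 4^(k + 1) ≥ 15(k+1)^2.
By the principle of mathematical induction, the result holds for all m ≥ 4.
Hence the smallest such N is 4.

N = 4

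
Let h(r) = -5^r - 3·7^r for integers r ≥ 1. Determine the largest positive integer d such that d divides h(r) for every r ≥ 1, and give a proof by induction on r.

d = 2

Computing the first values: h(1) = -26 and h(2) = -172; gcd(-26, -172) = 2, so d ≤ 2.
We prove 2 | -5^r - 3·7^r for all r ≥ 1 by induction on r.
Base case (r = 1): h(1) = -26 = 2·(-13), so 2 | h(1).
For the inductive step, assume it holds for an arbitrary j ≥ 1, i.e. 2 | h(j). Then
h(j+1) − 7·h(j) = (-5^(j+1) - 3·7^(j+1)) − 7·(-5^j - 3·7^j) = (-1)·5^j·(5 − 7) = (2)·5^j. Since 2 | h(j) by the inductive hypothesis, 2 | 7·h(j); and 2 | 2 since 2 = 2·1. Therefore 2 | h(j+1).
This completes the induction.
Therefore the largest such d is 2.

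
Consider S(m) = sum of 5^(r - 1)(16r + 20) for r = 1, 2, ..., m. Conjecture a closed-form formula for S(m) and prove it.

S(m) = 4·5^m(m + 1) - 4

We claim S(m) = 4·5^m(m + 1) - 4 for all m ≥ 1.
Base case (m = 1): S(1) = 36, and the closed form gives 36. They agree.
Inductive step: assume the claim holds for m = r, so S(r) = 4·5^r(r + 1) - 4.
Then S(r+1) = S(r) + (5^r(16r + 36)) = (4·5^r(r + 1) - 4) + (5^r(16r + 36)).
Simplifying, S(r+1) = 20·5^r·r + 40·5^r - 4 = 4·5^(r+1)((r+1) + 1) - 4,
which is the closed form with m = r+1.
Hence, by induction on m, the claim holds for every m ≥ 1.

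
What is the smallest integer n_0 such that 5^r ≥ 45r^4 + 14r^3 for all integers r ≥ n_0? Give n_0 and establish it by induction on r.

n_0 = 8

At r = 7: 78125 < 112847, so the inequality fails and n_0 ≥ 8. We prove 5^r ≥ 45r^4 + 14r^3 for all r ≥ 8.
Base case (r = 8): 5^r = 390625 and 45r^4 + 14r^3 = 191488, so 390625 ≥ 191488.
Inductive step: assume the claim holds for r = m, so 5^m ≥ 45m^4 + 14m^3.
Then 5^(m + 1) = 5·(5^m) ≥ 5·(45m^4 + 14m^3).
Also, for m ≥ 8 we have 5·(45m^4 + 14m^3) ≥ 45(m+1)^4 + 14(m+1)^3, since 5·(45m^4 + 14m^3) − (45(m+1)^4 + 14(m+1)^3) = 180m^4 - 124m^3 - 312m^2 - 222m - 59, which is nonnegative for all m ≥ 8.
Combining, 5^(m + 1) ≥ 45(m+1)^4 + 14(m+1)^3.
Hence, by induction on r, the claim holds for every r ≥ 8.
Hence the smallest such n_0 is 8.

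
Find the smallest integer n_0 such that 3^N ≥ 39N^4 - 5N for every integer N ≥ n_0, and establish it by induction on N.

n_0 = 13

At N = 12: 531441 < 808644, so the inequality fails and n_0 ≥ 13. We prove 3^N ≥ 39N^4 - 5N for all N ≥ 13.
For the base case N = 13: 3^N = 1594323 and 39N^4 - 5N = 1113814, so 1594323 ≥ 1113814.
Suppose the result is true for N = k, so 3^k ≥ 39k^4 - 5k.
Then 3^(k + 1) = 3·(3^k) ≥ 3·(39k^4 - 5k).
Also, for k ≥ 13 we have 3·(39k^4 - 5k) ≥ 39(k+1)^4 - 5(k+1), since 3·(39k^4 - 5k) − (39(k+1)^4 - 5(k+1)) = 78k^4 - 156k^3 - 234k^2 - 166k - 34, which is nonnegative for all k ≥ 13.
Combining, 3^(k + 1) ≥ 39(k+1)^4 - 5(k+1).
Hence, by induction on N, the claim holds for every N ≥ 13.
Hence the smallest such n_0 is 13.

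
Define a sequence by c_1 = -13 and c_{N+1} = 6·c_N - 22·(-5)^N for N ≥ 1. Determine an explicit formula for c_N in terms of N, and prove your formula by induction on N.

Computing the first terms: c_1 = -13, c_2 = 32, c_3 = -358. This suggests c_N = 2(-5)^N - 3·6^(N - 1).
Base step (N = 1): the formula gives -13 = -13 = c_1.
Inductive step: assume the claim holds for N = p, so c_p = 2(-5)^p - 3·6^(p - 1).
Then c_{p+1} = 6·c_p - 22·(-5)^p = 6·(2(-5)^p - 3·6^(p - 1)) - 22·(-5)^p = 2(-5)^(p + 1) - 3·6^p = 2(-5)^(p+1) - 3·6^((p+1) - 1),
which is the claimed formula at N = p+1.
By the principle of mathematical induction, the result holds for all N ≥ 1.

c_N = 2(-5)^N - 3·6^(N - 1)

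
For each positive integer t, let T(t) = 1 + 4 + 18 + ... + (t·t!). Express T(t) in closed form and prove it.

We claim T(t) = (t + 1)t! - 1 for all t ≥ 1.
For the base case t = 1: T(1) = 1, and the closed form gives 1. They agree.
Inductive step: assume the claim holds for t = m, so T(m) = (m + 1)m! - 1.
Then T(m+1) = T(m) + ((m + 1)(m + 1)!) = ((m + 1)m! - 1) + ((m + 1)(m + 1)!).
Simplifying, T(m+1) = ((m+1) + 1)(m+1)! - 1,
which is the closed form with t = m+1.
Hence, by induction on t, the claim holds for every t ≥ 1.

T(t) = (t + 1)t! - 1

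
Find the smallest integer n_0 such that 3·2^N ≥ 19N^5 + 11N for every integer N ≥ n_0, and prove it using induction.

n_0 = 27

At N = 26: 201326592 < 225746430, so the inequality fails and n_0 ≥ 27. We prove 3·2^N ≥ 19N^5 + 11N for all N ≥ 27.
For the base case N = 27: 3·2^N = 402653184 and 19N^5 + 11N = 272629530, so 402653184 ≥ 272629530.
For the inductive step, assume it holds for an arbitrary j ≥ 27, so 3·2^j ≥ 19j^5 + 11j.
Then 3·2^(j + 1) = 2·(3·2^j) ≥ 2·(19j^5 + 11j).
Also, for j ≥ 27 we have 2·(19j^5 + 11j) ≥ 19(j+1)^5 + 11(j+1), since 2·(19j^5 + 11j) − (19(j+1)^5 + 11(j+1)) = 19j^5 - 95j^4 - 190j^3 - 190j^2 - 84j - 30, which is nonnegative for all j ≥ 27.
Combining, 3·2^(j + 1) ≥ 19(j+1)^5 + 11(j+1).
By the principle of mathematical induction, the result holds for all N ≥ 27.
Hence the smallest such n_0 is 27.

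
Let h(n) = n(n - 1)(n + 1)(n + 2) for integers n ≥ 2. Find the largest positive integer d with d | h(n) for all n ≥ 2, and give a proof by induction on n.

Computing the first values: h(2) = 24 and h(3) = 120; gcd(24, 120) = 24, so d ≤ 24.
We prove 24 | n(n - 1)(n + 1)(n + 2) for all n ≥ 2 by induction on n.
When n = 2: h(2) = 24 = 24·(1), so 24 | h(2).
Inductive step: assume the claim holds for n = k, i.e. 24 | h(k). Then
h(k+1) − h(k) = k·(k+1)·(k+2)·(k+3) − (k-1)·k·(k+1)·(k+2) = k·(k+1)·(k+2)·[(k+3) − (k-1)] = 4·k·(k+1)·(k+2). The product of 3 consecutive integers is divisible by (3)! = 6, so h(k+1) − h(k) is divisible by 4·6 = 24. By the inductive hypothesis 24 | h(k), hence 24 | h(k+1).
This completes the induction.
Therefore the largest such d is 24.

d = 24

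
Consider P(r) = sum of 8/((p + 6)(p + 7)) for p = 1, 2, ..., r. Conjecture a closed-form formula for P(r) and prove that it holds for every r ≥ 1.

P(r) = 8r/(7(r + 7))

We claim P(r) = 8r/(7(r + 7)) for all r ≥ 1.
For the base case r = 1: P(1) = 1/7, and the closed form gives 1/7. They agree.
Inductive step: assume the claim holds for r = p, so P(p) = 8p/(7(p + 7)).
Then P(p+1) = P(p) + (8/((p + 7)(p + 8))) = (8p/(7(p + 7))) + (8/((p + 7)(p + 8))).
Simplifying, P(p+1) = 8(p + 1)/(7(p + 8)) = 8(p+1)/(7((p+1) + 7)),
which is the closed form with r = p+1.
Hence, by induction on r, the claim holds for every r ≥ 1.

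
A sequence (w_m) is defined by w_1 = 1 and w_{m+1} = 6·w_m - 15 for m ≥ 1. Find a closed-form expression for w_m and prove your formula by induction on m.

w_m = -2·6^(m - 1) + 3

Computing the first terms: w_1 = 1, w_2 = -9, w_3 = -69. This suggests w_m = -2·6^(m - 1) + 3.
Base case (m = 1): the formula gives 1 = 1 = w_1.
For the inductive step, assume it holds for an arbitrary p ≥ 1, so w_p = -2·6^(p - 1) + 3.
Then w_{p+1} = 6·w_p - 15 = 6·(-2·6^(p - 1) + 3) - 15 = -2·6^p + 3 = -2·6^((p+1) - 1) + 3,
which is the claimed formula at m = p+1.
Hence, by induction on m, the claim holds for every m ≥ 1.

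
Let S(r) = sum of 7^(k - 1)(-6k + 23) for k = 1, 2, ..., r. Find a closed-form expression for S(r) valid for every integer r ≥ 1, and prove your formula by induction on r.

S(r) = 7^r(-r + 4) - 4

We claim S(r) = 7^r(-r + 4) - 4 for all r ≥ 1.
Base case (r = 1): S(1) = 17, and the closed form gives 17. They agree.
For the inductive step, assume it holds for an arbitrary k ≥ 1, so S(k) = 7^k(-k + 4) - 4.
Then S(k+1) = S(k) + (7^k(-6k + 17)) = (7^k(-k + 4) - 4) + (7^k(-6k + 17)).
Simplifying, S(k+1) = -7·7^k·k + 21·7^k - 4 = 7^(k+1)(-(k+1) + 4) - 4,
which is the closed form with r = k+1.
Hence, by induction on r, the claim holds for every r ≥ 1.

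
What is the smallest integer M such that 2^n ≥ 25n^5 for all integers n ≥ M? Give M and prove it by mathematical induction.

At n = 28: 268435456 < 430259200, so the inequality fails and M ≥ 29. We prove 2^n ≥ 25n^5 for all n ≥ 29.
Base step (n = 29): 2^n = 536870912 and 25n^5 = 512778725, so 536870912 ≥ 512778725.
Suppose the result is true for n = i, so 2^i ≥ 25i^5.
Then 2^(i + 1) = 2·(2^i) ≥ 2·(25i^5).
Also, for i ≥ 29 we have 2·(25i^5) ≥ 25(i+1)^5, since 2 ≥ (1 + 1/i)^5 for all i ≥ 29.
Combining, 2^(i + 1) ≥ 25(i+1)^5.
This completes the induction.
Hence the smallest such M is 29.

M = 29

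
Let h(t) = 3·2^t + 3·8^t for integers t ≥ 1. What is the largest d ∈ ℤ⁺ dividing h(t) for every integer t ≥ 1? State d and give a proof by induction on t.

Computing the first values: h(1) = 30 and h(2) = 204; gcd(30, 204) = 6, so d ≤ 6.
We prove 6 | 3·2^t + 3·8^t for all t ≥ 1 by induction on t.
For the base case t = 1: h(1) = 30 = 6·(5), so 6 | h(1).
For the inductive step, assume it holds for an arbitrary p ≥ 1, i.e. 6 | h(p). Then
h(p+1) − 8·h(p) = (3·2^(p+1) + 3·8^(p+1)) − 8·(3·2^p + 3·8^p) = (3)·2^p·(2 − 8) = (-18)·2^p. Since 6 | h(p) by the inductive hypothesis, 6 | 8·h(p); and 6 | -18 since -18 = 6·-3. Therefore 6 | h(p+1).
Hence, by induction on t, the claim holds for every t ≥ 1.
Therefore the largest such d is 6.

d = 6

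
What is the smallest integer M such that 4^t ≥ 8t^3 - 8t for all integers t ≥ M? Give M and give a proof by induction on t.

At t = 4: 256 < 480, so the inequality fails and M ≥ 5. We prove 4^t ≥ 8t^3 - 8t for all t ≥ 5.
Base step (t = 5): 4^t = 1024 and 8t^3 - 8t = 960, so 1024 ≥ 960.
Suppose the result is true for t = i, so 4^i ≥ 8i^3 - 8i.
Then 4^(i + 1) = 4·(4^i) ≥ 4·(8i^3 - 8i).
Also, for i ≥ 5 we have 4·(8i^3 - 8i) ≥ 8(i+1)^3 - 8(i+1), since 4·(8i^3 - 8i) − (8(i+1)^3 - 8(i+1)) = 24i^3 - 24i^2 - 48i, which is nonnegative for all i ≥ 5.
Combining, 4^(i + 1) ≥ 8(i+1)^3 - 8(i+1).
This completes the induction.
Hence the smallest such M is 5.

M = 5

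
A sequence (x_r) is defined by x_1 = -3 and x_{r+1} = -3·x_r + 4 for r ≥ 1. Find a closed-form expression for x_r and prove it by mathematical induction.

x_r = -4(-3)^(r - 1) + 1

Computing the first terms: x_1 = -3, x_2 = 13, x_3 = -35. This suggests x_r = -4(-3)^(r - 1) + 1.
Base case (r = 1): the formula gives -3 = -3 = x_1.
Suppose the result is true for r = j, so x_j = -4(-3)^(j - 1) + 1.
Then x_{j+1} = -3·x_j + 4 = -3·(-4(-3)^(j - 1) + 1) + 4 = -4(-3)^j + 1 = -4(-3)^((j+1) - 1) + 1,
which is the claimed formula at r = j+1.
By induction, the statement is established for all r ≥ 1.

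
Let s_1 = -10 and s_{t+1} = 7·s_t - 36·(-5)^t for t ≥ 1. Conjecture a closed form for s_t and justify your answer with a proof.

s_t = 3(-5)^t + 5·7^(t - 1)

Computing the first terms: s_1 = -10, s_2 = 110, s_3 = -130. This suggests s_t = 3(-5)^t + 5·7^(t - 1).
When t = 1: the formula gives -10 = -10 = s_1.
Suppose the result is true for t = p, so s_p = 3(-5)^p + 5·7^(p - 1).
Then s_{p+1} = 7·s_p - 36·(-5)^p = 7·(3(-5)^p + 5·7^(p - 1)) - 36·(-5)^p = 3(-5)^(p + 1) + 5·7^p = 3(-5)^(p+1) + 5·7^((p+1) - 1),
which is the claimed formula at t = p+1.
Hence, by induction on t, the claim holds for every t ≥ 1.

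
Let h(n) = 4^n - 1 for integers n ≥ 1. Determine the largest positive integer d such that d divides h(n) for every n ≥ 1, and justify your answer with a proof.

Computing the first values: h(1) = 3 and h(2) = 15; gcd(3, 15) = 3, so d ≤ 3.
We prove 3 | 4^n - 1 for all n ≥ 1 by induction on n.
When n = 1: h(1) = 3 = 3·(1), so 3 | h(1).
Suppose the result is true for n = i, i.e. 3 | h(i). Then
4^{i+1} − 1^{i+1} = 4·4^i − 1·1^i = 4·(4^i − 1^i) + (3)·1^i. The first term is divisible by 3 by the inductive hypothesis, and the second term (3)·1^i is divisible by 3 since 3 | 3. Hence 3 | h(i+1).
By the principle of mathematical induction, the result holds for all n ≥ 1.
Therefore the largest such d is 3.

d = 3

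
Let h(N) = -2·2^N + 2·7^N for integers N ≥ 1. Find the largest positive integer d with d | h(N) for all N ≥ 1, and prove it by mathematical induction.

Computing the first values: h(1) = 10 and h(2) = 90; gcd(10, 90) = 10, so d ≤ 10.
We prove 10 | -2·2^N + 2·7^N for all N ≥ 1 by induction on N.
For the base case N = 1: h(1) = 10 = 10·(1), so 10 | h(1).
For the inductive step, assume it holds for an arbitrary i ≥ 1, i.e. 10 | h(i). Then
h(i+1) − 7·h(i) = (-2·2^(i+1) + 2·7^(i+1)) − 7·(-2·2^i + 2·7^i) = (-2)·2^i·(2 − 7) = (10)·2^i. Since 10 | h(i) by the inductive hypothesis, 10 | 7·h(i); and 10 | 10 since 10 = 10·1. Therefore 10 | h(i+1).
Hence, by induction on N, the claim holds for every N ≥ 1.
Therefore the largest such d is 10.

d = 10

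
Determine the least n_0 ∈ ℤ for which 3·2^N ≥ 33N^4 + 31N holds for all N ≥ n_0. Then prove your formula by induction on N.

n_0 = 22

At N = 21: 6291456 < 6418524, so the inequality fails and n_0 ≥ 22. We prove 3·2^N ≥ 33N^4 + 31N for all N ≥ 22.
Base step (N = 22): 3·2^N = 12582912 and 33N^4 + 31N = 7731130, so 12582912 ≥ 7731130.
For the inductive step, assume it holds for an arbitrary m ≥ 22, so 3·2^m ≥ 33m^4 + 31m.
Then 3·2^(m + 1) = 2·(3·2^m) ≥ 2·(33m^4 + 31m).
Also, for m ≥ 22 we have 2·(33m^4 + 31m) ≥ 33(m+1)^4 + 31(m+1), since 2·(33m^4 + 31m) − (33(m+1)^4 + 31(m+1)) = 33m^4 - 132m^3 - 198m^2 - 101m - 64, which is nonnegative for all m ≥ 22.
Combining, 3·2^(m + 1) ≥ 33(m+1)^4 + 31(m+1).
By induction, the statement is established for all N ≥ 22.
Hence the smallest such n_0 is 22.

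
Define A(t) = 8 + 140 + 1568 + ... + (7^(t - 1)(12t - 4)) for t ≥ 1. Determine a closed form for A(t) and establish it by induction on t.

We claim A(t) = 7^t(2t - 1) + 1 for all t ≥ 1.
Base step (t = 1): A(1) = 8, and the closed form gives 8. They agree.
For the inductive step, assume it holds for an arbitrary i ≥ 1, so A(i) = 7^i(2i - 1) + 1.
Then A(i+1) = A(i) + (7^i(12i + 8)) = (7^i(2i - 1) + 1) + (7^i(12i + 8)).
Simplifying, A(i+1) = 14·7^i·i + 7·7^i + 1 = 7^(i+1)(2(i+1) - 1) + 1,
which is the closed form with t = i+1.
This completes the induction.

A(t) = 7^t(2t - 1) + 1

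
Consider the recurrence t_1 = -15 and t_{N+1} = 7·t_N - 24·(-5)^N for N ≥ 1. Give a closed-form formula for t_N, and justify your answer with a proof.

t_N = 2(-5)^N - 5·7^(N - 1)

Computing the first terms: t_1 = -15, t_2 = 15, t_3 = -495. This suggests t_N = 2(-5)^N - 5·7^(N - 1).
Base step (N = 1): the formula gives -15 = -15 = t_1.
Suppose the result is true for N = i, so t_i = 2(-5)^i - 5·7^(i - 1).
Then t_{i+1} = 7·t_i - 24·(-5)^i = 7·(2(-5)^i - 5·7^(i - 1)) - 24·(-5)^i = 2(-5)^(i + 1) - 5·7^i = 2(-5)^(i+1) - 5·7^((i+1) - 1),
which is the claimed formula at N = i+1.
This completes the induction.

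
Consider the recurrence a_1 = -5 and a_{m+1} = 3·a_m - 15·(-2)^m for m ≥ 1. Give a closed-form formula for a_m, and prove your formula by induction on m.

a_m = 3(-2)^m + 3^(m - 1)

Computing the first terms: a_1 = -5, a_2 = 15, a_3 = -15. This suggests a_m = 3(-2)^m + 3^(m - 1).
Base step (m = 1): the formula gives -5 = -5 = a_1.
Inductive step: assume the claim holds for m = r, so a_r = 3(-2)^r + 3^(r - 1).
Then a_{r+1} = 3·a_r - 15·(-2)^r = 3·(3(-2)^r + 3^(r - 1)) - 15·(-2)^r = 3(-2)^(r + 1) + 3^r = 3(-2)^(r+1) + 3^((r+1) - 1),
which is the claimed formula at m = r+1.
Hence, by induction on m, the claim holds for every m ≥ 1.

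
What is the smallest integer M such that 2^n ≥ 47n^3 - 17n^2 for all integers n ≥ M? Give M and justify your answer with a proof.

At n = 18: 262144 < 268596, so the inequality fails and M ≥ 19. We prove 2^n ≥ 47n^3 - 17n^2 for all n ≥ 19.
Base case (n = 19): 2^n = 524288 and 47n^3 - 17n^2 = 316236, so 524288 ≥ 316236.
Suppose the result is true for n = r, so 2^r ≥ 47r^3 - 17r^2.
Then 2^(r + 1) = 2·(2^r) ≥ 2·(47r^3 - 17r^2).
Also, for r ≥ 19 we have 2·(47r^3 - 17r^2) ≥ 47(r+1)^3 - 17(r+1)^2, since 2·(47r^3 - 17r^2) − (47(r+1)^3 - 17(r+1)^2) = 47r^3 - 158r^2 - 107r - 30, which is nonnegative for all r ≥ 19.
Combining, 2^(r + 1) ≥ 47(r+1)^3 - 17(r+1)^2.
By induction, the statement is established for all n ≥ 19.
Hence the smallest such M is 19.

M = 19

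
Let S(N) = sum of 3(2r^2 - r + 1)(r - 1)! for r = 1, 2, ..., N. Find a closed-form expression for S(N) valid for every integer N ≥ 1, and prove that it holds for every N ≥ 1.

S(N) = (6N + 3)N! - 3

We claim S(N) = (6N + 3)N! - 3 for all N ≥ 1.
For the base case N = 1: S(1) = 6, and the closed form gives 6. They agree.
For the inductive step, assume it holds for an arbitrary r ≥ 1, so S(r) = (6r + 3)r! - 3.
Then S(r+1) = S(r) + (3(2r^2 + 3r + 2)r!) = ((6r + 3)r! - 3) + (3(2r^2 + 3r + 2)r!).
Simplifying, S(r+1) = (6(r+1) + 3)(r+1)! - 3,
which is the closed form with N = r+1.
By induction, the statement is established for all N ≥ 1.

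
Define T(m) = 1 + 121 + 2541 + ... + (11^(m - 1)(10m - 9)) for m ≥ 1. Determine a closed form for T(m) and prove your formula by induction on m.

T(m) = 11^m(m - 1) + 1

We claim T(m) = 11^m(m - 1) + 1 for all m ≥ 1.
Base case (m = 1): T(1) = 1, and the closed form gives 1. They agree.
For the inductive step, assume it holds for an arbitrary r ≥ 1, so T(r) = 11^r(r - 1) + 1.
Then T(r+1) = T(r) + (11^r(10r + 1)) = (11^r(r - 1) + 1) + (11^r(10r + 1)).
Simplifying, T(r+1) = 11^(r + 1)r + 1 = 11^(r+1)((r+1) - 1) + 1,
which is the closed form with m = r+1.
By the principle of mathematical induction, the result holds for all m ≥ 1.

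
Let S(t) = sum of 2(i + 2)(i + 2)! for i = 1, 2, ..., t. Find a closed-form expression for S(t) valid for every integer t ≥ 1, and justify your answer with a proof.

We claim S(t) = 2(t + 3)! - 12 for all t ≥ 1.
When t = 1: S(1) = 36, and the closed form gives 36. They agree.
For the inductive step, assume it holds for an arbitrary i ≥ 1, so S(i) = 2(i + 3)! - 12.
Then S(i+1) = S(i) + (2(i + 3)(i + 3)!) = (2(i + 3)! - 12) + (2(i + 3)(i + 3)!).
Simplifying, S(i+1) = 2((i+1) + 3)! - 12,
which is the closed form with t = i+1.
Hence, by induction on t, the claim holds for every t ≥ 1.

S(t) = 2(t + 3)! - 12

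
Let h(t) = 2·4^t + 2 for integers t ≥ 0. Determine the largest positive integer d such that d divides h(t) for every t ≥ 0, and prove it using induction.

Computing the first values: h(0) = 4 and h(1) = 10; gcd(4, 10) = 2, so d ≤ 2.
We prove 2 | 2·4^t + 2 for all t ≥ 0 by induction on t.
Base step (t = 0): h(0) = 4 = 2·(2), so 2 | h(0).
Suppose the result is true for t = p, i.e. 2 | h(p). Then
h(p+1) = 2·4^(p+1) + 2 = 4·(2·4^p + 2) - 6 = 4·h(p) - 6. The first term is divisible by 2 by the inductive hypothesis, and -6 is divisible by 2. Hence 2 | h(p+1).
Hence, by induction on t, the claim holds for every t ≥ 0.
Therefore the largest such d is 2.

d = 2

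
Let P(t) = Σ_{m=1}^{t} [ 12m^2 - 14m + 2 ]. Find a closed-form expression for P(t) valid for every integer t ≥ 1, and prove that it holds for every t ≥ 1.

P(t) = t(t - 1)(4t + 3)

We claim P(t) = t(t - 1)(4t + 3) for all t ≥ 1.
For the base case t = 1: P(1) = 0, and the closed form gives 0. They agree.
Inductive step: assume the claim holds for t = m, so P(m) = m(4m^2 - m - 3).
Then P(m+1) = P(m) + (2m(6m + 5)) = (m(4m^2 - m - 3)) + (2m(6m + 5)).
Simplifying, P(m+1) = m(m + 1)(4m + 7) = (m+1)((m+1) - 1)(4(m+1) + 3),
which is the closed form with t = m+1.
By the principle of mathematical induction, the result holds for all t ≥ 1.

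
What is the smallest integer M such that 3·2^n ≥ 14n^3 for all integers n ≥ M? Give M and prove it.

M = 14

At n = 13: 24576 < 30758, so the inequality fails and M ≥ 14. We prove 3·2^n ≥ 14n^3 for all n ≥ 14.
Base case (n = 14): 3·2^n = 49152 and 14n^3 = 38416, so 49152 ≥ 38416.
Inductive step: suppose the statement holds for some j ≥ 14, so 3·2^j ≥ 14j^3.
Then 3·2^(j + 1) = 2·(3·2^j) ≥ 2·(14j^3).
Also, for j ≥ 14 we have 2·(14j^3) ≥ 14(j+1)^3, since 2 ≥ (1 + 1/j)^3 for all j ≥ 14.
Combining, 3·2^(j + 1) ≥ 14(j+1)^3.
This completes the induction.
Hence the smallest such M is 14.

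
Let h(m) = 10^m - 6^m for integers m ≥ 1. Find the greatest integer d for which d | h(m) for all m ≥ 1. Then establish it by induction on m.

d = 4

Computing the first values: h(1) = 4 and h(2) = 64; gcd(4, 64) = 4, so d ≤ 4.
We prove 4 | 10^m - 6^m for all m ≥ 1 by induction on m.
For the base case m = 1: h(1) = 4 = 4·(1), so 4 | h(1).
Inductive step: assume the claim holds for m = p, i.e. 4 | h(p). Then
10^{p+1} − 6^{p+1} = 10·10^p − 6·6^p = 10·(10^p − 6^p) + (4)·6^p. The first term is divisible by 4 by the inductive hypothesis, and the second term (4)·6^p is divisible by 4 since 4 | 4. Hence 4 | h(p+1).
By induction, the statement is established for all m ≥ 1.
Therefore the largest such d is 4.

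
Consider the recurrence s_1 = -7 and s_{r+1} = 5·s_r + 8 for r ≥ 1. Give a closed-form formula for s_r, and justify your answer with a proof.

Computing the first terms: s_1 = -7, s_2 = -27, s_3 = -127. This suggests s_r = -5^r - 2.
Base case (r = 1): the formula gives -7 = -7 = s_1.
Inductive step: assume the claim holds for r = m, so s_m = -5^m - 2.
Then s_{m+1} = 5·s_m + 8 = 5·(-5^m - 2) + 8 = -5^(m + 1) - 2,
which is the claimed formula at r = m+1.
By the principle of mathematical induction, the result holds for all r ≥ 1.

s_r = -5^r - 2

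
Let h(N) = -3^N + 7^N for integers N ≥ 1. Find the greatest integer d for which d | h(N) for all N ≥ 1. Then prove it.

d = 4

Computing the first values: h(1) = 4 and h(2) = 40; gcd(4, 40) = 4, so d ≤ 4.
We prove 4 | -3^N + 7^N for all N ≥ 1 by induction on N.
Base step (N = 1): h(1) = 4 = 4·(1), so 4 | h(1).
Suppose the result is true for N = j, i.e. 4 | h(j). Then
7^{j+1} − 3^{j+1} = 7·7^j − 3·3^j = 7·(7^j − 3^j) + (4)·3^j. The first term is divisible by 4 by the inductive hypothesis, and the second term (4)·3^j is divisible by 4 since 4 | 4. Hence 4 | h(j+1).
By induction, the statement is established for all N ≥ 1.
Therefore the largest such d is 4.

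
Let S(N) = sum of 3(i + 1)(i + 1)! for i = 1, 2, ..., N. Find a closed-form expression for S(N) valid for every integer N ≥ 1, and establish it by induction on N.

We claim S(N) = 3(N + 2)! - 6 for all N ≥ 1.
Base step (N = 1): S(1) = 12, and the closed form gives 12. They agree.
For the inductive step, assume it holds for an arbitrary i ≥ 1, so S(i) = 3(i + 2)! - 6.
Then S(i+1) = S(i) + (3(i + 2)(i + 2)!) = (3(i + 2)! - 6) + (3(i + 2)(i + 2)!).
Simplifying, S(i+1) = 3((i+1) + 2)! - 6,
which is the closed form with N = i+1.
Hence, by induction on N, the claim holds for every N ≥ 1.

S(N) = 3(N + 2)! - 6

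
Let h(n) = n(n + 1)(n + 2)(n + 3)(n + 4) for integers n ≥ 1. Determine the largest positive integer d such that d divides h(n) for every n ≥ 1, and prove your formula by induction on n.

Computing the first values: h(1) = 120 and h(2) = 720; gcd(120, 720) = 120, so d ≤ 120.
We prove 120 | n(n + 1)(n + 2)(n + 3)(n + 4) for all n ≥ 1 by induction on n.
For the base case n = 1: h(1) = 120 = 120·(1), so 120 | h(1).
Suppose the result is true for n = m, i.e. 120 | h(m). Then
h(m+1) − h(m) = (m+1)·(m+2)·(m+3)·(m+4)·(m+5) − m·(m+1)·(m+2)·(m+3)·(m+4) = (m+1)·(m+2)·(m+3)·(m+4)·[(m+5) − m] = 5·(m+1)·(m+2)·(m+3)·(m+4). The product of 4 consecutive integers is divisible by (4)! = 24, so h(m+1) − h(m) is divisible by 5·24 = 120. By the inductive hypothesis 120 | h(m), hence 120 | h(m+1).
Hence, by induction on n, the claim holds for every n ≥ 1.
Therefore the largest such d is 120.

d = 120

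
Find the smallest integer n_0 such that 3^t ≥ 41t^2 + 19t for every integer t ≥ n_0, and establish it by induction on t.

n_0 = 7

At t = 6: 729 < 1590, so the inequality fails and n_0 ≥ 7. We prove 3^t ≥ 41t^2 + 19t for all t ≥ 7.
When t = 7: 3^t = 2187 and 41t^2 + 19t = 2142, so 2187 ≥ 2142.
For the inductive step, assume it holds for an arbitrary j ≥ 7, so 3^j ≥ 41j^2 + 19j.
Then 3^(j + 1) = 3·(3^j) ≥ 3·(41j^2 + 19j).
Also, for j ≥ 7 we have 3·(41j^2 + 19j) ≥ 41(j+1)^2 + 19(j+1), since 3·(41j^2 + 19j) − (41(j+1)^2 + 19(j+1)) = 82j^2 - 44j - 60, which is nonnegative for all j ≥ 7.
Combining, 3^(j + 1) ≥ 41(j+1)^2 + 19(j+1).
Hence, by induction on t, the claim holds for every t ≥ 7.
Hence the smallest such n_0 is 7.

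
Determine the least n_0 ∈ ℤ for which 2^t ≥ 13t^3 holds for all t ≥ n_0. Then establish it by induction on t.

n_0 = 16

At t = 15: 32768 < 43875, so the inequality fails and n_0 ≥ 16. We prove 2^t ≥ 13t^3 for all t ≥ 16.
Base step (t = 16): 2^t = 65536 and 13t^3 = 53248, so 65536 ≥ 53248.
Suppose the result is true for t = j, so 2^j ≥ 13j^3.
Then 2^(j + 1) = 2·(2^j) ≥ 2·(13j^3).
Also, for j ≥ 16 we have 2·(13j^3) ≥ 13(j+1)^3, since 2 ≥ (1 + 1/j)^3 for all j ≥ 16.
Combining, 2^(j + 1) ≥ 13(j+1)^3.
By the principle of mathematical induction, the result holds for all t ≥ 16.
Hence the smallest such n_0 is 16.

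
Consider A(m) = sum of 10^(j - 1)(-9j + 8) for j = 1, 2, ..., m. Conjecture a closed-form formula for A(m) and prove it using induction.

A(m) = 10^m(-m + 1) - 1

We claim A(m) = 10^m(-m + 1) - 1 for all m ≥ 1.
For the base case m = 1: A(1) = -1, and the closed form gives -1. They agree.
Suppose the result is true for m = j, so A(j) = 10^j(-j + 1) - 1.
Then A(j+1) = A(j) + (10^j(-9j - 1)) = (10^j(-j + 1) - 1) + (10^j(-9j - 1)).
Simplifying, A(j+1) = -10·10^j·j - 1 = 10^(j+1)(-(j+1) + 1) - 1,
which is the closed form with m = j+1.
By the principle of mathematical induction, the result holds for all m ≥ 1.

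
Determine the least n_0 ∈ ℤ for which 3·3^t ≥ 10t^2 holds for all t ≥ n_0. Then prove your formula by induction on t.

At t = 3: 81 < 90, so the inequality fails and n_0 ≥ 4. We prove 3·3^t ≥ 10t^2 for all t ≥ 4.
When t = 4: 3·3^t = 243 and 10t^2 = 160, so 243 ≥ 160.
For the inductive step, assume it holds for an arbitrary m ≥ 4, so 3·3^m ≥ 10m^2.
Then 3·3^(m + 1) = 3·(3·3^m) ≥ 3·(10m^2).
Also, for m ≥ 4 we have 3·(10m^2) ≥ 10(m+1)^2, since 3 ≥ (1 + 1/m)^2 for all m ≥ 4.
Combining, 3·3^(m + 1) ≥ 10(m+1)^2.
Hence, by induction on t, the claim holds for every t ≥ 4.
Hence the smallest such n_0 is 4.

n_0 = 4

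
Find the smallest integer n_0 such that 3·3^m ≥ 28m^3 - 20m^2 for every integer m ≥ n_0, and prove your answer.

n_0 = 8

At m = 7: 6561 < 8624, so the inequality fails and n_0 ≥ 8. We prove 3·3^m ≥ 28m^3 - 20m^2 for all m ≥ 8.
When m = 8: 3·3^m = 19683 and 28m^3 - 20m^2 = 13056, so 19683 ≥ 13056.
Suppose the result is true for m = k, so 3·3^k ≥ 28k^3 - 20k^2.
Then 3·3^(k + 1) = 3·(3·3^k) ≥ 3·(28k^3 - 20k^2).
Also, for k ≥ 8 we have 3·(28k^3 - 20k^2) ≥ 28(k+1)^3 - 20(k+1)^2, since 3·(28k^3 - 20k^2) − (28(k+1)^3 - 20(k+1)^2) = 56k^3 - 124k^2 - 44k - 8, which is nonnegative for all k ≥ 8.
Combining, 3·3^(k + 1) ≥ 28(k+1)^3 - 20(k+1)^2.
Hence, by induction on m, the claim holds for every m ≥ 8.
Hence the smallest such n_0 is 8.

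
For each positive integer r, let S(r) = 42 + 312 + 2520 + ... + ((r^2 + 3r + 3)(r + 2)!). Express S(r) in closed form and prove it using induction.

We claim S(r) = (r + 1)(r + 3)! - 6 for all r ≥ 1.
Base step (r = 1): S(1) = 42, and the closed form gives 42. They agree.
Inductive step: assume the claim holds for r = m, so S(m) = (m + 1)(m + 3)! - 6.
Then S(m+1) = S(m) + ((m^2 + 5m + 7)(m + 3)!) = ((m + 1)(m + 3)! - 6) + ((m^2 + 5m + 7)(m + 3)!).
Simplifying, S(m+1) = ((m+1) + 1)((m+1) + 3)! - 6,
which is the closed form with r = m+1.
By induction, the statement is established for all r ≥ 1.

S(r) = (r + 1)(r + 3)! - 6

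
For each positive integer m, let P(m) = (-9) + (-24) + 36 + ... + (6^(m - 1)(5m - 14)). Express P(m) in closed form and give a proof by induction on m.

We claim P(m) = 6^m(m - 3) + 3 for all m ≥ 1.
When m = 1: P(1) = -9, and the closed form gives -9. They agree.
For the inductive step, assume it holds for an arbitrary r ≥ 1, so P(r) = 6^r(r - 3) + 3.
Then P(r+1) = P(r) + (6^r(5r - 9)) = (6^r(r - 3) + 3) + (6^r(5r - 9)).
Simplifying, P(r+1) = 6·6^r·r - 12·6^r + 3 = 6^(r+1)((r+1) - 3) + 3,
which is the closed form with m = r+1.
By induction, the statement is established for all m ≥ 1.

P(m) = 6^m(m - 3) + 3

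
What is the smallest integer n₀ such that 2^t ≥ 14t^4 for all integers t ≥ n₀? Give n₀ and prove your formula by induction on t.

At t = 21: 2097152 < 2722734, so the inequality fails and n₀ ≥ 22. We prove 2^t ≥ 14t^4 for all t ≥ 22.
Base case (t = 22): 2^t = 4194304 and 14t^4 = 3279584, so 4194304 ≥ 3279584.
Suppose the result is true for t = i, so 2^i ≥ 14i^4.
Then 2^(i + 1) = 2·(2^i) ≥ 2·(14i^4).
Also, for i ≥ 22 we have 2·(14i^4) ≥ 14(i+1)^4, since 2 ≥ (1 + 1/i)^4 for all i ≥ 22.
Combining, 2^(i + 1) ≥ 14(i+1)^4.
Hence, by induction on t, the claim holds for every t ≥ 22.
Hence the smallest such n₀ is 22.

n₀ = 22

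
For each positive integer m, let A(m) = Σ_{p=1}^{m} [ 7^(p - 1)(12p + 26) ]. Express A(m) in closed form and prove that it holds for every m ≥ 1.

A(m) = 2·7^m(m + 2) - 4

We claim A(m) = 2·7^m(m + 2) - 4 for all m ≥ 1.
Base step (m = 1): A(1) = 38, and the closed form gives 38. They agree.
For the inductive step, assume it holds for an arbitrary p ≥ 1, so A(p) = 2·7^p(p + 2) - 4.
Then A(p+1) = A(p) + (7^p(12p + 38)) = (2·7^p(p + 2) - 4) + (7^p(12p + 38)).
Simplifying, A(p+1) = 14·7^p·p + 42·7^p - 4 = 2·7^(p+1)((p+1) + 2) - 4,
which is the closed form with m = p+1.
By the principle of mathematical induction, the result holds for all m ≥ 1.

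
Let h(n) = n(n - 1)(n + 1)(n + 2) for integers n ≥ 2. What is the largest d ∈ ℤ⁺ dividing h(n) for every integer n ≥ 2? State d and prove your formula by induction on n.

Computing the first values: h(2) = 24 and h(3) = 120; gcd(24, 120) = 24, so d ≤ 24.
We prove 24 | n(n - 1)(n + 1)(n + 2) for all n ≥ 2 by induction on n.
Base step (n = 2): h(2) = 24 = 24·(1), so 24 | h(2).
Inductive step: assume the claim holds for n = r, i.e. 24 | h(r). Then
h(r+1) − h(r) = r·(r+1)·(r+2)·(r+3) − (r-1)·r·(r+1)·(r+2) = r·(r+1)·(r+2)·[(r+3) − (r-1)] = 4·r·(r+1)·(r+2). The product of 3 consecutive integers is divisible by (3)! = 6, so h(r+1) − h(r) is divisible by 4·6 = 24. By the inductive hypothesis 24 | h(r), hence 24 | h(r+1).
By the principle of mathematical induction, the result holds for all n ≥ 2.
Therefore the largest such d is 24.

d = 24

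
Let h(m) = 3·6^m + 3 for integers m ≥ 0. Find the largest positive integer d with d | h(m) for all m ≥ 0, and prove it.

Computing the first values: h(0) = 6 and h(1) = 21; gcd(6, 21) = 3, so d ≤ 3.
We prove 3 | 3·6^m + 3 for all m ≥ 0 by induction on m.
For the base case m = 0: h(0) = 6 = 3·(2), so 3 | h(0).
Suppose the result is true for m = p, i.e. 3 | h(p). Then
h(p+1) = 3·6^(p+1) + 3 = 6·(3·6^p + 3) - 15 = 6·h(p) - 15. The first term is divisible by 3 by the inductive hypothesis, and -15 is divisible by 3. Hence 3 | h(p+1).
By induction, the statement is established for all m ≥ 0.
Therefore the largest such d is 3.

d = 3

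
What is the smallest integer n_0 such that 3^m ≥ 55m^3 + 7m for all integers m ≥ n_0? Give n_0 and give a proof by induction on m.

n_0 = 10

At m = 9: 19683 < 40158, so the inequality fails and n_0 ≥ 10. We prove 3^m ≥ 55m^3 + 7m for all m ≥ 10.
When m = 10: 3^m = 59049 and 55m^3 + 7m = 55070, so 59049 ≥ 55070.
Suppose the result is true for m = r, so 3^r ≥ 55r^3 + 7r.
Then 3^(r + 1) = 3·(3^r) ≥ 3·(55r^3 + 7r).
Also, for r ≥ 10 we have 3·(55r^3 + 7r) ≥ 55(r+1)^3 + 7(r+1), since 3·(55r^3 + 7r) − (55(r+1)^3 + 7(r+1)) = 110r^3 - 165r^2 - 151r - 62, which is nonnegative for all r ≥ 10.
Combining, 3^(r + 1) ≥ 55(r+1)^3 + 7(r+1).
By induction, the statement is established for all m ≥ 10.
Hence the smallest such n_0 is 10.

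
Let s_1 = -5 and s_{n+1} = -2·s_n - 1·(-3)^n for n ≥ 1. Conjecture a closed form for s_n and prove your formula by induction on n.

s_n = (-2)^n + (-3)^n

Computing the first terms: s_1 = -5, s_2 = 13, s_3 = -35. This suggests s_n = (-2)^n + (-3)^n.
Base step (n = 1): the formula gives -5 = -5 = s_1.
Suppose the result is true for n = i, so s_i = (-2)^i + (-3)^i.
Then s_{i+1} = -2·s_i - 1·(-3)^i = -2·((-2)^i + (-3)^i) - 1·(-3)^i = (-2)^(i + 1) + (-3)^(i + 1),
which is the claimed formula at n = i+1.
Hence, by induction on n, the claim holds for every n ≥ 1.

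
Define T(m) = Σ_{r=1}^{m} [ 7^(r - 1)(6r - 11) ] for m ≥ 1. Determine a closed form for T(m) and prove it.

We claim T(m) = 7^m(m - 2) + 2 for all m ≥ 1.
For the base case m = 1: T(1) = -5, and the closed form gives -5. They agree.
For the inductive step, assume it holds for an arbitrary r ≥ 1, so T(r) = 7^r(r - 2) + 2.
Then T(r+1) = T(r) + (7^r(6r - 5)) = (7^r(r - 2) + 2) + (7^r(6r - 5)).
Simplifying, T(r+1) = 7^(r + 1)r - 7^(r + 1) + 2 = 7^(r+1)((r+1) - 2) + 2,
which is the closed form with m = r+1.
This completes the induction.

T(m) = 7^m(m - 2) + 2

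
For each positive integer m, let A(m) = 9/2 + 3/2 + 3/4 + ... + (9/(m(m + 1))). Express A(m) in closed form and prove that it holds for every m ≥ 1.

We claim A(m) = 9m/(m + 1) for all m ≥ 1.
Base case (m = 1): A(1) = 9/2, and the closed form gives 9/2. They agree.
Suppose the result is true for m = k, so A(k) = 9k/(k + 1).
Then A(k+1) = A(k) + (9/((k + 1)(k + 2))) = (9k/(k + 1)) + (9/((k + 1)(k + 2))).
Simplifying, A(k+1) = 9(k + 1)/(k + 2) = 9(k+1)/((k+1) + 1),
which is the closed form with m = k+1.
By the principle of mathematical induction, the result holds for all m ≥ 1.

A(m) = 9m/(m + 1)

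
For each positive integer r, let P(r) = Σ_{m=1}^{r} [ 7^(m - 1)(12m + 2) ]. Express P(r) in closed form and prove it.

P(r) = 2·7^r·r

We claim P(r) = 2·7^r·r for all r ≥ 1.
For the base case r = 1: P(1) = 14, and the closed form gives 14. They agree.
Suppose the result is true for r = m, so P(m) = 2·7^m·m.
Then P(m+1) = P(m) + (7^m(12m + 14)) = (2·7^m·m) + (7^m(12m + 14)).
Simplifying, P(m+1) = 14·7^m(m + 1) = 2·7^(m+1)·(m+1),
which is the closed form with r = m+1.
By induction, the statement is established for all r ≥ 1.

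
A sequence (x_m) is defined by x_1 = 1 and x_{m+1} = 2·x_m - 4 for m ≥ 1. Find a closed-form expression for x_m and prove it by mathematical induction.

x_m = -3·2^(m - 1) + 4

Computing the first terms: x_1 = 1, x_2 = -2, x_3 = -8. This suggests x_m = -3·2^(m - 1) + 4.
Base case (m = 1): the formula gives 1 = 1 = x_1.
Suppose the result is true for m = r, so x_r = -3·2^(r - 1) + 4.
Then x_{r+1} = 2·x_r - 4 = 2·(-3·2^(r - 1) + 4) - 4 = -3·2^r + 4 = -3·2^((r+1) - 1) + 4,
which is the claimed formula at m = r+1.
By induction, the statement is established for all m ≥ 1.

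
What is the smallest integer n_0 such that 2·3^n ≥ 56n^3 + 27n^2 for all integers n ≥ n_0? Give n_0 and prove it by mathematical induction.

At n = 9: 39366 < 43011, so the inequality fails and n_0 ≥ 10. We prove 2·3^n ≥ 56n^3 + 27n^2 for all n ≥ 10.
Base case (n = 10): 2·3^n = 118098 and 56n^3 + 27n^2 = 58700, so 118098 ≥ 58700.
Inductive step: suppose the statement holds for some p ≥ 10, so 2·3^p ≥ 56p^3 + 27p^2.
Then 2·3^(p + 1) = 3·(2·3^p) ≥ 3·(56p^3 + 27p^2).
Also, for p ≥ 10 we have 3·(56p^3 + 27p^2) ≥ 56(p+1)^3 + 27(p+1)^2, since 3·(56p^3 + 27p^2) − (56(p+1)^3 + 27(p+1)^2) = 112p^3 - 114p^2 - 222p - 83, which is nonnegative for all p ≥ 10.
Combining, 2·3^(p + 1) ≥ 56(p+1)^3 + 27(p+1)^2.
This completes the induction.
Hence the smallest such n_0 is 10.

n_0 = 10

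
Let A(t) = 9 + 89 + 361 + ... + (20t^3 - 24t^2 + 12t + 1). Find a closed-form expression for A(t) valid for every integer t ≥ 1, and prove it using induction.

A(t) = t(5t^3 + 2t^2 - t + 3)

We claim A(t) = t(5t^3 + 2t^2 - t + 3) for all t ≥ 1.
For the base case t = 1: A(1) = 9, and the closed form gives 9. They agree.
Inductive step: suppose the statement holds for some m ≥ 1, so A(m) = m(5m^3 + 2m^2 - m + 3).
Then A(m+1) = A(m) + (20m^3 + 36m^2 + 24m + 9) = (m(5m^3 + 2m^2 - m + 3)) + (20m^3 + 36m^2 + 24m + 9).
Simplifying, A(m+1) = (m + 1)(5m^3 + 17m^2 + 18m + 9) = (m+1)(5(m+1)^3 + 2(m+1)^2 - (m+1) + 3),
which is the closed form with t = m+1.
By the principle of mathematical induction, the result holds for all t ≥ 1.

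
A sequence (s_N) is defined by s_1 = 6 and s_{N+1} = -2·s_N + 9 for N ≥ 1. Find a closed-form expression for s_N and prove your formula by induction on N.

Computing the first terms: s_1 = 6, s_2 = -3, s_3 = 15. This suggests s_N = 3(-2)^(N - 1) + 3.
Base step (N = 1): the formula gives 6 = 6 = s_1.
Inductive step: assume the claim holds for N = p, so s_p = 3(-2)^(p - 1) + 3.
Then s_{p+1} = -2·s_p + 9 = -2·(3(-2)^(p - 1) + 3) + 9 = 3(-2)^p + 3 = 3(-2)^((p+1) - 1) + 3,
which is the claimed formula at N = p+1.
By induction, the statement is established for all N ≥ 1.

s_N = 3(-2)^(N - 1) + 3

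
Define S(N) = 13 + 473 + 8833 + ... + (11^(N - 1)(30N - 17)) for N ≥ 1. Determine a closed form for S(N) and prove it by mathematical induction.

We claim S(N) = 11^N(3N - 2) + 2 for all N ≥ 1.
Base case (N = 1): S(1) = 13, and the closed form gives 13. They agree.
Inductive step: assume the claim holds for N = k, so S(k) = 11^k(3k - 2) + 2.
Then S(k+1) = S(k) + (11^k(30k + 13)) = (11^k(3k - 2) + 2) + (11^k(30k + 13)).
Simplifying, S(k+1) = 33·11^k·k + 11·11^k + 2 = 11^(k+1)(3(k+1) - 2) + 2,
which is the closed form with N = k+1.
Hence, by induction on N, the claim holds for every N ≥ 1.

S(N) = 11^N(3N - 2) + 2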